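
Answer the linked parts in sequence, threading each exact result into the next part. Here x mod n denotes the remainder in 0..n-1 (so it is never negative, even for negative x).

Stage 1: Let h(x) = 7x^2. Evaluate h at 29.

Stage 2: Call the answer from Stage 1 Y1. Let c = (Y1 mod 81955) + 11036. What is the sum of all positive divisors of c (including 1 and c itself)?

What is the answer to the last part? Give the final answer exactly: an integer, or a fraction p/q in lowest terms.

Stage 1: 7*(29)^2 = (5887) = 5887; answer 5887
Stage 2: Y1 = 5887; c = 16923; 16923 = 3 * 5641; sigma = (1 + 3) * (1 + 5641) = 4 * 5642 = 22568; answer 22568

22568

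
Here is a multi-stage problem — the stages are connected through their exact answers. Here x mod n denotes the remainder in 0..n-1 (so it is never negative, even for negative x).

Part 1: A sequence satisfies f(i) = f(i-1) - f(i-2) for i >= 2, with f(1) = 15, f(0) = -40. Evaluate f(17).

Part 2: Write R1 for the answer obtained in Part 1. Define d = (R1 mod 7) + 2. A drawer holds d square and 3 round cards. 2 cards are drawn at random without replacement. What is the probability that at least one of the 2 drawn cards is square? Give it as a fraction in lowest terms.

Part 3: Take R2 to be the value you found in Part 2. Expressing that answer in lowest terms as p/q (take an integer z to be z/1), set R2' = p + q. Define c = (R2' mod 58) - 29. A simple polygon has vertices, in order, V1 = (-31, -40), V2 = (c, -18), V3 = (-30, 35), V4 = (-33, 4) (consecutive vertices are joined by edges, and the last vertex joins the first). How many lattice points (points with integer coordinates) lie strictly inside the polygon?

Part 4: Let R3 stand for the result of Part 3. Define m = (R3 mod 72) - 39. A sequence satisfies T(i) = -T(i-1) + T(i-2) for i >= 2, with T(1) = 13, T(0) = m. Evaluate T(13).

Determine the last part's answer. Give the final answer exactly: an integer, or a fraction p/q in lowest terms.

5

Part 1: f(2) = 1*(15) - 1*(-40) = 55; iterating: f(2)=55, f(3)=40, f(4)=-15, f(5)=-55, f(6)=-40, f(7)=15, f(8)=55, f(9)=40, f(10)=-15, f(11)=-55, f(12)=-40, f(13)=15, f(14)=55, f(15)=40, f(16)=-15, f(17)=-55; answer -55
Part 2: R1 = -55; d = 3; total draws C(6,2) = 15; complement C(3,2) = 3; favorable 15 - 3 = 12; P = 4/5; answer 4/5
Part 3: R2 = 4/5; threaded value p + q = 9; c = -20; cross terms: (-31*-18 - -20*-40)=-242, (-20*35 - -30*-18)=-1240, (-30*4 - -33*35)=1035, (-33*-40 - -31*4)=1444; twice the area = |997| = 997; area = 997/2; boundary points = 11 + 1 + 1 + 2 = 15; strictly interior points = area - boundary/2 + 1 = 492; answer 492
Part 4: R3 = 492; m = 21; T(2) = -1*(13) + 1*(21) = 8; iterating: T(2)=8, T(3)=5, T(4)=3, T(5)=2, T(6)=1, T(7)=1, T(8)=0, T(9)=1, T(10)=-1, T(11)=2, T(12)=-3, T(13)=5; answer 5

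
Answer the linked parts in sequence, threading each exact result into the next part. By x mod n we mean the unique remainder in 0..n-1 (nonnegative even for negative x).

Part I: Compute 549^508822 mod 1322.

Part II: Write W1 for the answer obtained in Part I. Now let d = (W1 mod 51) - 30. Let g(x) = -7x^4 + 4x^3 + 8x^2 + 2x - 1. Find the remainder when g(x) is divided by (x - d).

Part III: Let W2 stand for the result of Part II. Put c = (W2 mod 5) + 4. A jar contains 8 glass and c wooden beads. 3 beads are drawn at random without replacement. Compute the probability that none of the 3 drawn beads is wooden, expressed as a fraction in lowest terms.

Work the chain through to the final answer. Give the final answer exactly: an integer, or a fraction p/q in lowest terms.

1/10

Part I: squarings mod 1322: 549^1=549, 549^2=1307, 549^4=225, 549^8=389, 549^16=613, 549^32=321, 549^64=1247, 549^128=337, 549^256=1199, 549^512=587, 549^1024=849, 549^2048=311, 549^4096=215, 549^8192=1277, 549^16384=703, 549^32768=1103, 549^65536=369, 549^131072=1317, 549^262144=25; 549^508822 = 549^2 * 549^4 * 549^16 * 549^128 * 549^256 * 549^512 * 549^16384 * 549^32768 * 549^65536 * 549^131072 * 549^262144 = 1157 (mod 1322); answer 1157
Part II: W1 = 1157; d = 5; remainder = value at the root: -7*(5)^4 + 4*(5)^3 + 8*(5)^2 + 2*(5)^1 - 1 = (-4375) + (500) + (200) + (10) + (-1) = -3666; answer -3666
Part III: W2 = -3666; c = 8; total draws C(16,3) = 560; favorable C(8,3) = 56; P = 1/10; answer 1/10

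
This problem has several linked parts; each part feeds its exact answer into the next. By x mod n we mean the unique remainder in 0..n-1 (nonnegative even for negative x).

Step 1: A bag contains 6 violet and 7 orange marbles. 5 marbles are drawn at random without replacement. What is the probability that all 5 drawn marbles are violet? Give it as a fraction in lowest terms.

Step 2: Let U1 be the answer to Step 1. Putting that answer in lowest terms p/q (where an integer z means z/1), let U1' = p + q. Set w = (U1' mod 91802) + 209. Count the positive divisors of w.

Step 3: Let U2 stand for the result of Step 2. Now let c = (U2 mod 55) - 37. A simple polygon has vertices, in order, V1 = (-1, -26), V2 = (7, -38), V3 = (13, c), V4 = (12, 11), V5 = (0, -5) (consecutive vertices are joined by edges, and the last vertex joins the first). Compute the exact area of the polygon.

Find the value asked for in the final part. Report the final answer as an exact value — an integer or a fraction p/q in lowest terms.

897/2

Step 1: total draws C(13,5) = 1287; favorable C(6,5) = 6; P = 2/429; answer 2/429
Step 2: U1 = 2/429; threaded value p + q = 431; w = 640; 640 = 2^7 * 5; number of divisors = (7+1) * (1+1) = 16; answer 16
Step 3: U2 = 16; c = -21; cross terms: (-1*-38 - 7*-26)=220, (7*-21 - 13*-38)=347, (13*11 - 12*-21)=395, (12*-5 - 0*11)=-60, (0*-26 - -1*-5)=-5; twice the area = |897| = 897; area = 897/2; answer 897/2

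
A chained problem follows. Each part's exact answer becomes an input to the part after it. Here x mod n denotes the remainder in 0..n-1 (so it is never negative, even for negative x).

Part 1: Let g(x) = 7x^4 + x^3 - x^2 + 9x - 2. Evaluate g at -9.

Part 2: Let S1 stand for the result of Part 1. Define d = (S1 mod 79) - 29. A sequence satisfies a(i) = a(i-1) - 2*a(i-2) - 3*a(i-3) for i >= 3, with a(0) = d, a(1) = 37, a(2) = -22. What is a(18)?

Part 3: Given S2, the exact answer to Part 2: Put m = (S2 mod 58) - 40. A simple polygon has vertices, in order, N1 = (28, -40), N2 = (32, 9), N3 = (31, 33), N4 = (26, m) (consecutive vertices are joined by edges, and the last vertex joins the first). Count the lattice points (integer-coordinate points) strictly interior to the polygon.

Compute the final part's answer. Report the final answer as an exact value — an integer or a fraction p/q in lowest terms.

Part 1: 7*(-9)^4 + 1*(-9)^3 - 1*(-9)^2 + 9*(-9)^1 - 2 = (45927) + (-729) + (-81) + (-81) + (-2) = 45034; answer 45034
Part 2: S1 = 45034; d = -25; a(3) = 1*(-22) - 2*(37) - 3*(-25) = -21; iterating: a(3)=-21, a(4)=-88, a(5)=20, a(6)=259, a(7)=483, a(8)=-95, a(9)=-1838, a(10)=-3097, a(11)=864, a(12)=12572, a(13)=20135, a(14)=-7601, a(15)=-85587, a(16)=-130790, a(17)=63187, a(18)=581528; answer 581528
Part 3: S2 = 581528; m = -20; cross terms: (28*9 - 32*-40)=1532, (32*33 - 31*9)=777, (31*-20 - 26*33)=-1478, (26*-40 - 28*-20)=-480; twice the area = |351| = 351; area = 351/2; boundary points = 1 + 1 + 1 + 2 = 5; strictly interior points = area - boundary/2 + 1 = 174; answer 174

174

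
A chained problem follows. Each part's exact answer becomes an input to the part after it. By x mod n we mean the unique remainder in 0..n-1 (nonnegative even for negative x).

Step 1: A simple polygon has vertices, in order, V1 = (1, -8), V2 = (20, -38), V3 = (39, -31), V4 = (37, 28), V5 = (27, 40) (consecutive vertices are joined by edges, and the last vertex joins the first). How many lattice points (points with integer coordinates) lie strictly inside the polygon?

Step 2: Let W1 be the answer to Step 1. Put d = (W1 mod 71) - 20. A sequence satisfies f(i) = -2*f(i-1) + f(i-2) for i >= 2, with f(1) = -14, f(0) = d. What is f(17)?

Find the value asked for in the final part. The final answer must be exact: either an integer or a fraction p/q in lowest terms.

-38513582

Step 1: cross terms: (1*-38 - 20*-8)=122, (20*-31 - 39*-38)=862, (39*28 - 37*-31)=2239, (37*40 - 27*28)=724, (27*-8 - 1*40)=-256; twice the area = |3691| = 3691; area = 3691/2; boundary points = 1 + 1 + 1 + 2 + 2 = 7; strictly interior points = area - boundary/2 + 1 = 1843; answer 1843
Step 2: W1 = 1843; d = 48; f(2) = -2*(-14) + 1*(48) = 76; iterating: f(2)=76, f(3)=-166, f(4)=408, f(5)=-982, f(6)=2372, f(7)=-5726, f(8)=13824, f(9)=-33374, f(10)=80572, f(11)=-194518, f(12)=469608, f(13)=-1133734, f(14)=2737076, f(15)=-6607886, f(16)=15952848, f(17)=-38513582; answer -38513582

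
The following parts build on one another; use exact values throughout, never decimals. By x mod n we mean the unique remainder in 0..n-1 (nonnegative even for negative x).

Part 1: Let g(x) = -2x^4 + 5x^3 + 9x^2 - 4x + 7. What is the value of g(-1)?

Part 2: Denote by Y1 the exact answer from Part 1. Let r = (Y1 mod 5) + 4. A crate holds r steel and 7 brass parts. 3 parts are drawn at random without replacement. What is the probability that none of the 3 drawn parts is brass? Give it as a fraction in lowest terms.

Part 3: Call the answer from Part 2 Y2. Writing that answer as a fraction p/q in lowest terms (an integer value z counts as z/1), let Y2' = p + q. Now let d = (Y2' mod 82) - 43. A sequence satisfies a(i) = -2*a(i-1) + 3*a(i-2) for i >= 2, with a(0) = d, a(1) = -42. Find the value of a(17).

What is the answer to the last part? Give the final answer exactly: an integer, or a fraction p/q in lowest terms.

Part 1: -2*(-1)^4 + 5*(-1)^3 + 9*(-1)^2 - 4*(-1)^1 + 7 = (-2) + (-5) + (9) + (4) + (7) = 13; answer 13
Part 2: Y1 = 13; r = 7; total draws C(14,3) = 364; favorable C(7,3) = 35; P = 5/52; answer 5/52
Part 3: Y2 = 5/52; threaded value p + q = 57; d = 14; a(2) = -2*(-42) + 3*(14) = 126; iterating: a(2)=126, a(3)=-378, a(4)=1134, a(5)=-3402, a(6)=10206, a(7)=-30618, a(8)=91854, a(9)=-275562, a(10)=826686, a(11)=-2480058, a(12)=7440174, a(13)=-22320522, a(14)=66961566, a(15)=-200884698, a(16)=602654094, a(17)=-1807962282; answer -1807962282

-1807962282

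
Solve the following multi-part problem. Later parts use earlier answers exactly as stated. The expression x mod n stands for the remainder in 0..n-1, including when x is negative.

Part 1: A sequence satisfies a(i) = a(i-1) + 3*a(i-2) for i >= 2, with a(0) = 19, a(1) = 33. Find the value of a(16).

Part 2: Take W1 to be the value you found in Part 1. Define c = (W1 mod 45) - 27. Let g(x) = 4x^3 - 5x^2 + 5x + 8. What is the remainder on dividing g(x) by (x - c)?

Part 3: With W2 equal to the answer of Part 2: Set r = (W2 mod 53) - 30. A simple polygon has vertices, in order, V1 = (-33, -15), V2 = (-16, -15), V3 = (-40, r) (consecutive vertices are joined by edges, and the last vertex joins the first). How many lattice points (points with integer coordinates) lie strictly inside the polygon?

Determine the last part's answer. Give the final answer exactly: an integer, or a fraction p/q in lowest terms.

34

Part 1: a(2) = 1*(33) + 3*(19) = 90; iterating: a(2)=90, a(3)=189, a(4)=459, a(5)=1026, a(6)=2403, a(7)=5481, a(8)=12690, a(9)=29133, a(10)=67203, a(11)=154602, a(12)=356211, a(13)=820017, a(14)=1888650, a(15)=4348701, a(16)=10014651; answer 10014651
Part 2: W1 = 10014651; c = 9; remainder = value at the root: 4*(9)^3 - 5*(9)^2 + 5*(9)^1 + 8 = (2916) + (-405) + (45) + (8) = 2564; answer 2564
Part 3: W2 = 2564; r = -10; cross terms: (-33*-15 - -16*-15)=255, (-16*-10 - -40*-15)=-440, (-40*-15 - -33*-10)=270; twice the area = |85| = 85; area = 85/2; boundary points = 17 + 1 + 1 = 19; strictly interior points = area - boundary/2 + 1 = 34; answer 34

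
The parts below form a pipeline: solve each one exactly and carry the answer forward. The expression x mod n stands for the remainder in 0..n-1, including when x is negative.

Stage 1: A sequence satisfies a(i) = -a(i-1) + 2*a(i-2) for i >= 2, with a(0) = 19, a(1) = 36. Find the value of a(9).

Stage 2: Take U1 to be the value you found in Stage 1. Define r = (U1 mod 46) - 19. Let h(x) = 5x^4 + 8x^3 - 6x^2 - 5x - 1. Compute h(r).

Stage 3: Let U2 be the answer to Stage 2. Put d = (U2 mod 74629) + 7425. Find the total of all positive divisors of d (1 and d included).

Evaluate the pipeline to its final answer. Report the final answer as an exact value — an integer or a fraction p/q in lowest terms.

Stage 1: a(2) = -1*(36) + 2*(19) = 2; iterating: a(2)=2, a(3)=70, a(4)=-66, a(5)=206, a(6)=-338, a(7)=750, a(8)=-1426, a(9)=2926; answer 2926
Stage 2: U1 = 2926; r = 9; 5*(9)^4 + 8*(9)^3 - 6*(9)^2 - 5*(9)^1 - 1 = (32805) + (5832) + (-486) + (-45) + (-1) = 38105; answer 38105
Stage 3: U2 = 38105; d = 45530; 45530 = 2 * 5 * 29 * 157; sigma = (1 + 2) * (1 + 5) * (1 + 29) * (1 + 157) = 3 * 6 * 30 * 158 = 85320; answer 85320

85320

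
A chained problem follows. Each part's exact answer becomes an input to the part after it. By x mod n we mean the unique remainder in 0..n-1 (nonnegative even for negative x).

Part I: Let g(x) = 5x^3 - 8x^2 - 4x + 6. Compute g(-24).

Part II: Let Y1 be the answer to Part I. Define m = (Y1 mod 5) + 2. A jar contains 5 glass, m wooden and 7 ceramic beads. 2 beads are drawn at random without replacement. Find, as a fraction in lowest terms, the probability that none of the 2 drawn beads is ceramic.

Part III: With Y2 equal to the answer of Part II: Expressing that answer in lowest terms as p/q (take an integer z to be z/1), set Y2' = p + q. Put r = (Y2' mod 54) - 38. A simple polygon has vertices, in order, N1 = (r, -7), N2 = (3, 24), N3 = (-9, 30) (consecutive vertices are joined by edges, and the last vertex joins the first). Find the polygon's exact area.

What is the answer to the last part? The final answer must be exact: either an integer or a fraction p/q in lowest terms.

Part I: 5*(-24)^3 - 8*(-24)^2 - 4*(-24)^1 + 6 = (-69120) + (-4608) + (96) + (6) = -73626; answer -73626
Part II: Y1 = -73626; m = 6; total draws C(18,2) = 153; favorable C(11,2) = 55; P = 55/153; answer 55/153
Part III: Y2 = 55/153; threaded value p + q = 208; r = 8; cross terms: (8*24 - 3*-7)=213, (3*30 - -9*24)=306, (-9*-7 - 8*30)=-177; twice the area = |342| = 342; area = 171; answer 171

171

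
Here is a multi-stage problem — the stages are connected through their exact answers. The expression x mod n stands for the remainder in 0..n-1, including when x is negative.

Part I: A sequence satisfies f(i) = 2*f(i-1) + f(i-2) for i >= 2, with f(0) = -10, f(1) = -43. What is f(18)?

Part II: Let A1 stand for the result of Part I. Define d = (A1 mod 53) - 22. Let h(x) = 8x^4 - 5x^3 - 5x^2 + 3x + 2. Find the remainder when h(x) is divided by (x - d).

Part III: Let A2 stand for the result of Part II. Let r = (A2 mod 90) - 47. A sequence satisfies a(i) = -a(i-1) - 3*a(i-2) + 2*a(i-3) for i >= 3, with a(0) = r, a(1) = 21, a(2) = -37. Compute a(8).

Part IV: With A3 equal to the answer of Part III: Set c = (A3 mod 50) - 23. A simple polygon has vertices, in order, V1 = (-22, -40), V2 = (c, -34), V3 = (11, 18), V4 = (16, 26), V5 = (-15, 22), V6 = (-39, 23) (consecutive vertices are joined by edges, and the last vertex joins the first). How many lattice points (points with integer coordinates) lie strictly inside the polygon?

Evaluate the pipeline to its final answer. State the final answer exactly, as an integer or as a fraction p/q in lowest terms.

2334

Part I: f(2) = 2*(-43) + 1*(-10) = -96; iterating: f(2)=-96, f(3)=-235, f(4)=-566, f(5)=-1367, f(6)=-3300, f(7)=-7967, f(8)=-19234, f(9)=-46435, f(10)=-112104, f(11)=-270643, f(12)=-653390, f(13)=-1577423, f(14)=-3808236, f(15)=-9193895, f(16)=-22196026, f(17)=-53585947, f(18)=-129367920; answer -129367920
Part II: A1 = -129367920; d = 23; remainder = value at the root: 8*(23)^4 - 5*(23)^3 - 5*(23)^2 + 3*(23)^1 + 2 = (2238728) + (-60835) + (-2645) + (69) + (2) = 2175319; answer 2175319
Part III: A2 = 2175319; r = -28; a(3) = -1*(-37) - 3*(21) + 2*(-28) = -82; iterating: a(3)=-82, a(4)=235, a(5)=-63, a(6)=-806, a(7)=1465, a(8)=827; answer 827
Part IV: A3 = 827; c = 4; cross terms: (-22*-34 - 4*-40)=908, (4*18 - 11*-34)=446, (11*26 - 16*18)=-2, (16*22 - -15*26)=742, (-15*23 - -39*22)=513, (-39*-40 - -22*23)=2066; twice the area = |4673| = 4673; area = 4673/2; boundary points = 2 + 1 + 1 + 1 + 1 + 1 = 7; strictly interior points = area - boundary/2 + 1 = 2334; answer 2334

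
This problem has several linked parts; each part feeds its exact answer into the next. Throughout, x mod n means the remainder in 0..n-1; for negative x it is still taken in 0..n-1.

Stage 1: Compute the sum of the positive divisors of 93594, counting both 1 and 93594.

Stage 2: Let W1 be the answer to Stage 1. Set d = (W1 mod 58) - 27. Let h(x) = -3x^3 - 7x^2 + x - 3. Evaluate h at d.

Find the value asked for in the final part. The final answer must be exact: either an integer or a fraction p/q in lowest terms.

Stage 1: 93594 = 2 * 3 * 19 * 821; sigma = (1 + 2) * (1 + 3) * (1 + 19) * (1 + 821) = 3 * 4 * 20 * 822 = 197280; answer 197280
Stage 2: W1 = 197280; d = -5; -3*(-5)^3 - 7*(-5)^2 + 1*(-5)^1 - 3 = (375) + (-175) + (-5) + (-3) = 192; answer 192

192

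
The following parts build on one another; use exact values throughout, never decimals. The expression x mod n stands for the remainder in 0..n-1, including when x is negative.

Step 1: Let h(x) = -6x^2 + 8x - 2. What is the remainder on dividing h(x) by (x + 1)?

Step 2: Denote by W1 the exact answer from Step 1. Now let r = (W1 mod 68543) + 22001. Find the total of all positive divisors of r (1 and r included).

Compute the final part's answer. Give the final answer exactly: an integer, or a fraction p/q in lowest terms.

254016

Step 1: remainder = value at the root: -6*(-1)^2 + 8*(-1)^1 - 2 = (-6) + (-8) + (-2) = -16; answer -16
Step 2: W1 = -16; r = 90528; 90528 = 2^5 * 3 * 23 * 41; sigma = (1 + 2 + 4 + 8 + 16 + 32) * (1 + 3) * (1 + 23) * (1 + 41) = 63 * 4 * 24 * 42 = 254016; answer 254016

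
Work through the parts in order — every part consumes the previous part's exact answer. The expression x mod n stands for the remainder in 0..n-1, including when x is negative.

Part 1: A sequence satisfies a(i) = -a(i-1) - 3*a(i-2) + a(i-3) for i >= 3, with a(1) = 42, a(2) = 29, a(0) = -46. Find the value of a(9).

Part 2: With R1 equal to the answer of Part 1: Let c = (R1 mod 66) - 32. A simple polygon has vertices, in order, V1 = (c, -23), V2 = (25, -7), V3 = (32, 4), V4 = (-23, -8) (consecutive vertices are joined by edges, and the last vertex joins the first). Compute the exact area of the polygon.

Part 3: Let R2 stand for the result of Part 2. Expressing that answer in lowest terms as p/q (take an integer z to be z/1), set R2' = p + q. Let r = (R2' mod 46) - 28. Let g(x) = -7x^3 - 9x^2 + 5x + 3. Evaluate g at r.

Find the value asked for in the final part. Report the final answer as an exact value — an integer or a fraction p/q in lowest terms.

-4

Part 1: a(3) = -1*(29) - 3*(42) + 1*(-46) = -201; iterating: a(3)=-201, a(4)=156, a(5)=476, a(6)=-1145, a(7)=-127, a(8)=4038, a(9)=-4802; answer -4802
Part 2: R1 = -4802; c = -16; cross terms: (-16*-7 - 25*-23)=687, (25*4 - 32*-7)=324, (32*-8 - -23*4)=-164, (-23*-23 - -16*-8)=401; twice the area = |1248| = 1248; area = 624; answer 624
Part 3: R2 = 624; threaded value p + q = 625; r = -1; -7*(-1)^3 - 9*(-1)^2 + 5*(-1)^1 + 3 = (7) + (-9) + (-5) + (3) = -4; answer -4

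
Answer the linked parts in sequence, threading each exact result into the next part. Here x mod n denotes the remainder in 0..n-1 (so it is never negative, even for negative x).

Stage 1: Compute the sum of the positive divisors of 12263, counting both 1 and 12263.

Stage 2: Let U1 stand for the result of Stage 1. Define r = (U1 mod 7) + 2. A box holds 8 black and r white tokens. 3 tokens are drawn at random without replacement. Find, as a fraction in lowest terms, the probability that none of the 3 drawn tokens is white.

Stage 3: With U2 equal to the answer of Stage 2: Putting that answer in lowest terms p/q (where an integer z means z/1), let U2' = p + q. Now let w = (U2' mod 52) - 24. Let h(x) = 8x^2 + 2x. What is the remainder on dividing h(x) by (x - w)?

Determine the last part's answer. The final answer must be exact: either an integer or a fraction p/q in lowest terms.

28

Stage 1: 12263 is prime, so its only divisors are 1 and 12263; sigma = 1 + 12263 = 12264; answer 12264
Stage 2: U1 = 12264; r = 2; total draws C(10,3) = 120; favorable C(8,3) = 56; P = 7/15; answer 7/15
Stage 3: U2 = 7/15; threaded value p + q = 22; w = -2; remainder = value at the root: 8*(-2)^2 + 2*(-2)^1 = (32) + (-4) = 28; answer 28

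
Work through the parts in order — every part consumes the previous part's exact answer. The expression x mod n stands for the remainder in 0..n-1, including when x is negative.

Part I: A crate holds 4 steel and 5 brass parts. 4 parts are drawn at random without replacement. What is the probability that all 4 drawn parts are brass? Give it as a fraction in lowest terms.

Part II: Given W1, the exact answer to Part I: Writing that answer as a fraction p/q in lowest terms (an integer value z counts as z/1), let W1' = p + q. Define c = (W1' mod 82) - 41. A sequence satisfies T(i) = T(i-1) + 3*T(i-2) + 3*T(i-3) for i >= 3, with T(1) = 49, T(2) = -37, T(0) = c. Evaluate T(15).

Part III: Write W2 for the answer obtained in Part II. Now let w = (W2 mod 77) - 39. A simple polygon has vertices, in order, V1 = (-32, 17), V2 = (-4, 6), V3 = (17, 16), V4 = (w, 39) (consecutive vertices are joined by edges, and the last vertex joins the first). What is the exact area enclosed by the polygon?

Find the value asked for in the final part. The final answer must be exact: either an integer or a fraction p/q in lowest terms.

817

Part I: total draws C(9,4) = 126; favorable C(5,4) = 5; P = 5/126; answer 5/126
Part II: W1 = 5/126; threaded value p + q = 131; c = 8; T(3) = 1*(-37) + 3*(49) + 3*(8) = 134; iterating: T(3)=134, T(4)=170, T(5)=461, T(6)=1373, T(7)=3266, T(8)=8768, T(9)=22685, T(10)=58787, T(11)=153146, T(12)=397562, T(13)=1033361, T(14)=2685485, T(15)=6978254; answer 6978254
Part III: W2 = 6978254; w = 13; cross terms: (-32*6 - -4*17)=-124, (-4*16 - 17*6)=-166, (17*39 - 13*16)=455, (13*17 - -32*39)=1469; twice the area = |1634| = 1634; area = 817; answer 817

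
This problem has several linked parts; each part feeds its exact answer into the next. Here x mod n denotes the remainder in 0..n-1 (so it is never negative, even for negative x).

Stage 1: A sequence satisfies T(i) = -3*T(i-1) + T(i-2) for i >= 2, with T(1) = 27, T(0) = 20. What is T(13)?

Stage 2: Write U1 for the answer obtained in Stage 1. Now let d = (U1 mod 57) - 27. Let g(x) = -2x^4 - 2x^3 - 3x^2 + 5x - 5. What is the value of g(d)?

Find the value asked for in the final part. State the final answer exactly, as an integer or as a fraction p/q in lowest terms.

-692813

Stage 1: T(2) = -3*(27) + 1*(20) = -61; iterating: T(2)=-61, T(3)=210, T(4)=-691, T(5)=2283, T(6)=-7540, T(7)=24903, T(8)=-82249, T(9)=271650, T(10)=-897199, T(11)=2963247, T(12)=-9786940, T(13)=32324067; answer 32324067
Stage 2: U1 = 32324067; d = 24; -2*(24)^4 - 2*(24)^3 - 3*(24)^2 + 5*(24)^1 - 5 = (-663552) + (-27648) + (-1728) + (120) + (-5) = -692813; answer -692813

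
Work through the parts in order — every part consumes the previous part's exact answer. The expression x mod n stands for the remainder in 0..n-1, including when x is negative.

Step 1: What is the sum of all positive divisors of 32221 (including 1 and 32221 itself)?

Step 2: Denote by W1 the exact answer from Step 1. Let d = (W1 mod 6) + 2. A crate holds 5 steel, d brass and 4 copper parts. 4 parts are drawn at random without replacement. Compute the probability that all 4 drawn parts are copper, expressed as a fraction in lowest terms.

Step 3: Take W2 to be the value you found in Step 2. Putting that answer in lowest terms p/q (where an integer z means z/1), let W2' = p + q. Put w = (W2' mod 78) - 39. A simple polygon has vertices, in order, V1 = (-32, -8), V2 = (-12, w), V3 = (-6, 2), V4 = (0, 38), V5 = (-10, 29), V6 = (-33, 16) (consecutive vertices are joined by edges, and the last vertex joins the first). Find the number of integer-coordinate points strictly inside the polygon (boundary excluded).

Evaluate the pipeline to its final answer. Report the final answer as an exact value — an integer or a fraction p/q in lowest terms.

785

Step 1: 32221 = 7 * 4603; sigma = (1 + 7) * (1 + 4603) = 8 * 4604 = 36832; answer 36832
Step 2: W1 = 36832; d = 6; total draws C(15,4) = 1365; favorable C(4,4) = 1; P = 1/1365; answer 1/1365
Step 3: W2 = 1/1365; threaded value p + q = 1366; w = 1; cross terms: (-32*1 - -12*-8)=-128, (-12*2 - -6*1)=-18, (-6*38 - 0*2)=-228, (0*29 - -10*38)=380, (-10*16 - -33*29)=797, (-33*-8 - -32*16)=776; twice the area = |1579| = 1579; area = 1579/2; boundary points = 1 + 1 + 6 + 1 + 1 + 1 = 11; strictly interior points = area - boundary/2 + 1 = 785; answer 785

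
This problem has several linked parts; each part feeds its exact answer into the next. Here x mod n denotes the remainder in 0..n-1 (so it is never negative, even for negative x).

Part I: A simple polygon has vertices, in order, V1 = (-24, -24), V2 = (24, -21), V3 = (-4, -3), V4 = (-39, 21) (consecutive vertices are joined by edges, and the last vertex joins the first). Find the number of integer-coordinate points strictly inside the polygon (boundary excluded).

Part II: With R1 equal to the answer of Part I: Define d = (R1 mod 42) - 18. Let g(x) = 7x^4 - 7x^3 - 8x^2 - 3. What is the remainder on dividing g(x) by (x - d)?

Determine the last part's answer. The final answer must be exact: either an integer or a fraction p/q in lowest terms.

Part I: cross terms: (-24*-21 - 24*-24)=1080, (24*-3 - -4*-21)=-156, (-4*21 - -39*-3)=-201, (-39*-24 - -24*21)=1440; twice the area = |2163| = 2163; area = 2163/2; boundary points = 3 + 2 + 1 + 15 = 21; strictly interior points = area - boundary/2 + 1 = 1072; answer 1072
Part II: R1 = 1072; d = 4; remainder = value at the root: 7*(4)^4 - 7*(4)^3 - 8*(4)^2 - 3 = (1792) + (-448) + (-128) + (-3) = 1213; answer 1213

1213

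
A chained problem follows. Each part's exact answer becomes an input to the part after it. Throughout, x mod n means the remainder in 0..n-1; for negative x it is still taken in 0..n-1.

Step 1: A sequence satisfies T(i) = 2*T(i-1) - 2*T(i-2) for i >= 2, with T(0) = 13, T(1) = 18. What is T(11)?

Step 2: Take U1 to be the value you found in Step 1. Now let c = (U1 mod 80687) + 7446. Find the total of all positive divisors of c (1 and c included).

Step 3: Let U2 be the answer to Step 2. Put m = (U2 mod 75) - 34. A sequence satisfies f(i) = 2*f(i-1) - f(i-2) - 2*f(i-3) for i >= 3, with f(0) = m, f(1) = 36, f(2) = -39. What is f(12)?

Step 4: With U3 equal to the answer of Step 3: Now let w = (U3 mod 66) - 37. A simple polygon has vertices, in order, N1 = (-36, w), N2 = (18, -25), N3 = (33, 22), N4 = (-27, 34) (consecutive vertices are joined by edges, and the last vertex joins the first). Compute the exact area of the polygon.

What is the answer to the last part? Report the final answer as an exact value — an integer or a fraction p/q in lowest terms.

6681/2

Step 1: T(2) = 2*(18) - 2*(13) = 10; iterating: T(2)=10, T(3)=-16, T(4)=-52, T(5)=-72, T(6)=-40, T(7)=64, T(8)=208, T(9)=288, T(10)=160, T(11)=-256; answer -256
Step 2: U1 = -256; c = 87877; 87877 is prime, so its only divisors are 1 and 87877; sigma = 1 + 87877 = 87878; answer 87878
Step 3: U2 = 87878; m = 19; f(3) = 2*(-39) - 1*(36) - 2*(19) = -152; iterating: f(3)=-152, f(4)=-337, f(5)=-444, f(6)=-247, f(7)=624, f(8)=2383, f(9)=4636, f(10)=5641, f(11)=1880, f(12)=-11153; answer -11153
Step 4: U3 = -11153; w = -36; cross terms: (-36*-25 - 18*-36)=1548, (18*22 - 33*-25)=1221, (33*34 - -27*22)=1716, (-27*-36 - -36*34)=2196; twice the area = |6681| = 6681; area = 6681/2; answer 6681/2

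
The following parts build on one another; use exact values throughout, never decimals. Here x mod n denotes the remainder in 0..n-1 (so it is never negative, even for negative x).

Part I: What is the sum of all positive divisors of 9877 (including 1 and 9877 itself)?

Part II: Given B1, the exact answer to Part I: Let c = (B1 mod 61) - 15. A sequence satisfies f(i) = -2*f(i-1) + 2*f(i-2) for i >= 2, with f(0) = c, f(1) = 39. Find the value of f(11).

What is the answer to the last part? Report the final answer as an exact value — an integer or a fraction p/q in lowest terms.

Part I: 9877 = 7 * 17 * 83; sigma = (1 + 7) * (1 + 17) * (1 + 83) = 8 * 18 * 84 = 12096; answer 12096
Part II: B1 = 12096; c = 3; f(2) = -2*(39) + 2*(3) = -72; iterating: f(2)=-72, f(3)=222, f(4)=-588, f(5)=1620, f(6)=-4416, f(7)=12072, f(8)=-32976, f(9)=90096, f(10)=-246144, f(11)=672480; answer 672480

672480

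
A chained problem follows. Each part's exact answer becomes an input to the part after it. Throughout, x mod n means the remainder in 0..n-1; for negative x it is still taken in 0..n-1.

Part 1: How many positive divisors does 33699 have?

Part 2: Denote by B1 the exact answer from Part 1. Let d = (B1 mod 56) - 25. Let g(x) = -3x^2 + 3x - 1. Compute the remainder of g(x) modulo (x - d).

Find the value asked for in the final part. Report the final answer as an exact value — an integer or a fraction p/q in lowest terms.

-919

Part 1: 33699 = 3 * 47 * 239; number of divisors = (1+1) * (1+1) * (1+1) = 8; answer 8
Part 2: B1 = 8; d = -17; remainder = value at the root: -3*(-17)^2 + 3*(-17)^1 - 1 = (-867) + (-51) + (-1) = -919; answer -919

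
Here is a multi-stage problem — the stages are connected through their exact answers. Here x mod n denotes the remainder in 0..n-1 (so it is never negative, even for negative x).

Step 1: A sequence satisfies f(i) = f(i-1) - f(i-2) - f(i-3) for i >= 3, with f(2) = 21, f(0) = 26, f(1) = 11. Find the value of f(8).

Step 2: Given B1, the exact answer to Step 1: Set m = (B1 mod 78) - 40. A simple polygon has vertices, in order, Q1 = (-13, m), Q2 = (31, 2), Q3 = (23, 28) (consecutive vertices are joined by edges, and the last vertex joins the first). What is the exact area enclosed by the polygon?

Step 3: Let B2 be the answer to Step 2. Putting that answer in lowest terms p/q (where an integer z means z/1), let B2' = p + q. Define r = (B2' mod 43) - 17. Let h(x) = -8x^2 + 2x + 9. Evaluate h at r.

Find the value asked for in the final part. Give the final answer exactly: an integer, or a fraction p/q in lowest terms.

Step 1: f(3) = 1*(21) - 1*(11) - 1*(26) = -16; iterating: f(3)=-16, f(4)=-48, f(5)=-53, f(6)=11, f(7)=112, f(8)=154; answer 154
Step 2: B1 = 154; m = 36; cross terms: (-13*2 - 31*36)=-1142, (31*28 - 23*2)=822, (23*36 - -13*28)=1192; twice the area = |872| = 872; area = 436; answer 436
Step 3: B2 = 436; threaded value p + q = 437; r = -10; -8*(-10)^2 + 2*(-10)^1 + 9 = (-800) + (-20) + (9) = -811; answer -811

-811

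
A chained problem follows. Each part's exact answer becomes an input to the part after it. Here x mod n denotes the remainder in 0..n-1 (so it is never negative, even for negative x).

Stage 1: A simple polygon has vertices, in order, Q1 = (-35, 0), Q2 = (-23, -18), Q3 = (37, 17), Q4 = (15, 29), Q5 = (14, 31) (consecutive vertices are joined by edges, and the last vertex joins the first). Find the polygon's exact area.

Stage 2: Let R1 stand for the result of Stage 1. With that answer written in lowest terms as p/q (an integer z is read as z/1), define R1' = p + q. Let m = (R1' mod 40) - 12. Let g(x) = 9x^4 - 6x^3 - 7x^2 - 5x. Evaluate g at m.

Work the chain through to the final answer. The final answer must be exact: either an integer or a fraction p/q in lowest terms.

720103

Stage 1: cross terms: (-35*-18 - -23*0)=630, (-23*17 - 37*-18)=275, (37*29 - 15*17)=818, (15*31 - 14*29)=59, (14*0 - -35*31)=1085; twice the area = |2867| = 2867; area = 2867/2; answer 2867/2
Stage 2: R1 = 2867/2; threaded value p + q = 2869; m = 17; 9*(17)^4 - 6*(17)^3 - 7*(17)^2 - 5*(17)^1 = (751689) + (-29478) + (-2023) + (-85) = 720103; answer 720103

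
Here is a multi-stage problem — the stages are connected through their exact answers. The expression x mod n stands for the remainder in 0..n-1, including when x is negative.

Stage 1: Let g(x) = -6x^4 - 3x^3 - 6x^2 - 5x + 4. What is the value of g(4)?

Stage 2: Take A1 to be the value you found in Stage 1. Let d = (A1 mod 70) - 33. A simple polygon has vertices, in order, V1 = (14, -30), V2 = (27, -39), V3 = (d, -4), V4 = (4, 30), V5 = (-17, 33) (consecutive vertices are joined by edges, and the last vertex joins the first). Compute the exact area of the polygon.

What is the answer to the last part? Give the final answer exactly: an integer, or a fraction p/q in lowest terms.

Stage 1: -6*(4)^4 - 3*(4)^3 - 6*(4)^2 - 5*(4)^1 + 4 = (-1536) + (-192) + (-96) + (-20) + (4) = -1840; answer -1840
Stage 2: A1 = -1840; d = 17; cross terms: (14*-39 - 27*-30)=264, (27*-4 - 17*-39)=555, (17*30 - 4*-4)=526, (4*33 - -17*30)=642, (-17*-30 - 14*33)=48; twice the area = |2035| = 2035; area = 2035/2; answer 2035/2

2035/2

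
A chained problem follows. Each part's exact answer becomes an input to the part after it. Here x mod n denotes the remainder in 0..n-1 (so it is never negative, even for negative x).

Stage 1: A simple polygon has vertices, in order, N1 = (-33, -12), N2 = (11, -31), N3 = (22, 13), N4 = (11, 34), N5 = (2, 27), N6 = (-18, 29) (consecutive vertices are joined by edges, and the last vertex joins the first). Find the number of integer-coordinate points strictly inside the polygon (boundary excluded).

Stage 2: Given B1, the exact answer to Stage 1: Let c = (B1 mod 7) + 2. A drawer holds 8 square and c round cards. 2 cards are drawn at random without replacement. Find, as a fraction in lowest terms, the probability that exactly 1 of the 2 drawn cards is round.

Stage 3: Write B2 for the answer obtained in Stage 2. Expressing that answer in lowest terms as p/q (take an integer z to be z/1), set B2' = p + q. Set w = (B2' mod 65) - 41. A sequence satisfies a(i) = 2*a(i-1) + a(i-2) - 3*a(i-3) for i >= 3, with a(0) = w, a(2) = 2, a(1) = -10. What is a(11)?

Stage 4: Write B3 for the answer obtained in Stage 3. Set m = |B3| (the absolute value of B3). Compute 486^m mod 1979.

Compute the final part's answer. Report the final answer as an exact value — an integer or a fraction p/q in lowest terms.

1197

Stage 1: cross terms: (-33*-31 - 11*-12)=1155, (11*13 - 22*-31)=825, (22*34 - 11*13)=605, (11*27 - 2*34)=229, (2*29 - -18*27)=544, (-18*-12 - -33*29)=1173; twice the area = |4531| = 4531; area = 4531/2; boundary points = 1 + 11 + 1 + 1 + 2 + 1 = 17; strictly interior points = area - boundary/2 + 1 = 2258; answer 2258
Stage 2: B1 = 2258; c = 6; total draws C(14,2) = 91; favorable C(6,1)*C(8,1) = 48; P = 48/91; answer 48/91
Stage 3: B2 = 48/91; threaded value p + q = 139; w = -32; a(3) = 2*(2) + 1*(-10) - 3*(-32) = 90; iterating: a(3)=90, a(4)=212, a(5)=508, a(6)=958, a(7)=1788, a(8)=3010, a(9)=4934, a(10)=7514, a(11)=10932; answer 10932
Stage 4: B3 = 10932; m = 10932; squarings mod 1979: 486^1=486, 486^2=695, 486^4=149, 486^8=432, 486^16=598, 486^32=1384, 486^64=1763, 486^128=1139, 486^256=1076, 486^512=61, 486^1024=1742, 486^2048=757, 486^4096=1118, 486^8192=1175; 486^10932 = 486^4 * 486^16 * 486^32 * 486^128 * 486^512 * 486^2048 * 486^8192 = 1197 (mod 1979); answer 1197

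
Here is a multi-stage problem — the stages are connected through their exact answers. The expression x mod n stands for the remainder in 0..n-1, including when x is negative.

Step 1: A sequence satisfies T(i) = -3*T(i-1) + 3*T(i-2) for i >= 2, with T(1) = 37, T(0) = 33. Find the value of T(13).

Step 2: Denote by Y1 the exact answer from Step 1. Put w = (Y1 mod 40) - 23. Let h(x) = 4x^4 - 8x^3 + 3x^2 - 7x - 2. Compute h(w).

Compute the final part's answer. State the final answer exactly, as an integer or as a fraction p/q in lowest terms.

132200

Step 1: T(2) = -3*(37) + 3*(33) = -12; iterating: T(2)=-12, T(3)=147, T(4)=-477, T(5)=1872, T(6)=-7047, T(7)=26757, T(8)=-101412, T(9)=384507, T(10)=-1457757, T(11)=5526792, T(12)=-20953647, T(13)=79441317; answer 79441317
Step 2: Y1 = 79441317; w = 14; 4*(14)^4 - 8*(14)^3 + 3*(14)^2 - 7*(14)^1 - 2 = (153664) + (-21952) + (588) + (-98) + (-2) = 132200; answer 132200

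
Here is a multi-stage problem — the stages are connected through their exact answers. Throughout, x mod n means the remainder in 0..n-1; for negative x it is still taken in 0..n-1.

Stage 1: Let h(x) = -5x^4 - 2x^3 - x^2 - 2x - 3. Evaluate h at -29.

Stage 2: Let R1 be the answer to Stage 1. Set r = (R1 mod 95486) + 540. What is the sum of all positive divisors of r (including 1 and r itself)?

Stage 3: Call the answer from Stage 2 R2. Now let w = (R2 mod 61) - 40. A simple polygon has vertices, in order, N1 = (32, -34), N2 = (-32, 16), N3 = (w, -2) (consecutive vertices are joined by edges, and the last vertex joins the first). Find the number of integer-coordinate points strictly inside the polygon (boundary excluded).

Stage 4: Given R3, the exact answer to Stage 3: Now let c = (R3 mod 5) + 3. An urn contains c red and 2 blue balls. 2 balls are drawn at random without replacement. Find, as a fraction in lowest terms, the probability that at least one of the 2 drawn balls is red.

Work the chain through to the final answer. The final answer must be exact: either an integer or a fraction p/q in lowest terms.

35/36

Stage 1: -5*(-29)^4 - 2*(-29)^3 - 1*(-29)^2 - 2*(-29)^1 - 3 = (-3536405) + (48778) + (-841) + (58) + (-3) = -3488413; answer -3488413
Stage 2: R1 = -3488413; r = 45109; 45109 = 79 * 571; sigma = (1 + 79) * (1 + 571) = 80 * 572 = 45760; answer 45760
Stage 3: R2 = 45760; w = -30; cross terms: (32*16 - -32*-34)=-576, (-32*-2 - -30*16)=544, (-30*-34 - 32*-2)=1084; twice the area = |1052| = 1052; area = 526; boundary points = 2 + 2 + 2 = 6; strictly interior points = area - boundary/2 + 1 = 524; answer 524
Stage 4: R3 = 524; c = 7; total draws C(9,2) = 36; complement C(2,2) = 1; favorable 36 - 1 = 35; P = 35/36; answer 35/36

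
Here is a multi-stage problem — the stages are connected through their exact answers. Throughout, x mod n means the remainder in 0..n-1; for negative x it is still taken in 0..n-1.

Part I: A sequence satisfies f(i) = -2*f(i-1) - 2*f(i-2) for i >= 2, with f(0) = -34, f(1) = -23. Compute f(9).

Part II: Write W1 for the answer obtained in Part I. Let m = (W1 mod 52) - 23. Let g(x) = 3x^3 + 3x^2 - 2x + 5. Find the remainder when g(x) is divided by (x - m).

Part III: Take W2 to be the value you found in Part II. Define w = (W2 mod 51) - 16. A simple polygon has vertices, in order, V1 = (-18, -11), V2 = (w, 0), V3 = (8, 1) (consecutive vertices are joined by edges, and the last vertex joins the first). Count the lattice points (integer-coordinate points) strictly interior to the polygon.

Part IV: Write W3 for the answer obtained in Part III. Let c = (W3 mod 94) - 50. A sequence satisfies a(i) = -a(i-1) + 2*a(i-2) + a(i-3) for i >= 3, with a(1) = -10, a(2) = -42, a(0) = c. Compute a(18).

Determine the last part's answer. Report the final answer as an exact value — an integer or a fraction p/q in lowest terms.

-254942

Part I: f(2) = -2*(-23) - 2*(-34) = 114; iterating: f(2)=114, f(3)=-182, f(4)=136, f(5)=92, f(6)=-456, f(7)=728, f(8)=-544, f(9)=-368; answer -368
Part II: W1 = -368; m = 25; remainder = value at the root: 3*(25)^3 + 3*(25)^2 - 2*(25)^1 + 5 = (46875) + (1875) + (-50) + (5) = 48705; answer 48705
Part III: W2 = 48705; w = -16; cross terms: (-18*0 - -16*-11)=-176, (-16*1 - 8*0)=-16, (8*-11 - -18*1)=-70; twice the area = |-262| = 262; area = 131; boundary points = 1 + 1 + 2 = 4; strictly interior points = area - boundary/2 + 1 = 130; answer 130
Part IV: W3 = 130; c = -14; a(3) = -1*(-42) + 2*(-10) + 1*(-14) = 8; iterating: a(3)=8, a(4)=-102, a(5)=76, a(6)=-272, a(7)=322, a(8)=-790, a(9)=1162, a(10)=-2420, a(11)=3954, a(12)=-7632, a(13)=13120, a(14)=-24430, a(15)=43038, a(16)=-78778, a(17)=140424, a(18)=-254942; answer -254942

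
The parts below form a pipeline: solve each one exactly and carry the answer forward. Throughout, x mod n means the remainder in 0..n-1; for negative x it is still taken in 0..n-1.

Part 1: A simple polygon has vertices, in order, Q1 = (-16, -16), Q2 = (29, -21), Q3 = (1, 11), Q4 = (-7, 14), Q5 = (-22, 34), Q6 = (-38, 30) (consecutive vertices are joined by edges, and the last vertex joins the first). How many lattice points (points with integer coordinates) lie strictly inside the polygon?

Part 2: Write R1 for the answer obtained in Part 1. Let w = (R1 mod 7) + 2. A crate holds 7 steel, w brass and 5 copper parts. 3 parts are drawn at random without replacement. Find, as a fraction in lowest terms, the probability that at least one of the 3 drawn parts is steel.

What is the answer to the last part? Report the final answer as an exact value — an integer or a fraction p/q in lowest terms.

Part 1: cross terms: (-16*-21 - 29*-16)=800, (29*11 - 1*-21)=340, (1*14 - -7*11)=91, (-7*34 - -22*14)=70, (-22*30 - -38*34)=632, (-38*-16 - -16*30)=1088; twice the area = |3021| = 3021; area = 3021/2; boundary points = 5 + 4 + 1 + 5 + 4 + 2 = 21; strictly interior points = area - boundary/2 + 1 = 1501; answer 1501
Part 2: R1 = 1501; w = 5; total draws C(17,3) = 680; complement C(10,3) = 120; favorable 680 - 120 = 560; P = 14/17; answer 14/17

14/17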